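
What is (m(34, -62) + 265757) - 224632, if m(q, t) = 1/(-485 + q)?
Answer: 18547374/451 ≈ 41125.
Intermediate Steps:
(m(34, -62) + 265757) - 224632 = (1/(-485 + 34) + 265757) - 224632 = (1/(-451) + 265757) - 224632 = (-1/451 + 265757) - 224632 = 119856406/451 - 224632 = 18547374/451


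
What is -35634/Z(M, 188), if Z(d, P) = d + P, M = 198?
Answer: -17817/193 ≈ -92.316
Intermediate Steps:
Z(d, P) = P + d
-35634/Z(M, 188) = -35634/(188 + 198) = -35634/386 = -35634*1/386 = -17817/193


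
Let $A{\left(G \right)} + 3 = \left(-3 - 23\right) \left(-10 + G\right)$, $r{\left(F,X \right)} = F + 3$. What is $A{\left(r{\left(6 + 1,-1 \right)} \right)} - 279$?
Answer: $-282$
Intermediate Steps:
$r{\left(F,X \right)} = 3 + F$
$A{\left(G \right)} = 257 - 26 G$ ($A{\left(G \right)} = -3 + \left(-3 - 23\right) \left(-10 + G\right) = -3 - 26 \left(-10 + G\right) = -3 - \left(-260 + 26 G\right) = 257 - 26 G$)
$A{\left(r{\left(6 + 1,-1 \right)} \right)} - 279 = \left(257 - 26 \left(3 + \left(6 + 1\right)\right)\right) - 279 = \left(257 - 26 \left(3 + 7\right)\right) - 279 = \left(257 - 260\right) - 279 = -3 - 279 = -282$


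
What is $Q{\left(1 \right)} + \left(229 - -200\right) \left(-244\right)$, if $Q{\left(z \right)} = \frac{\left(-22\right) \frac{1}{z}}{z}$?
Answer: $-104698$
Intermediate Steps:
$Q{\left(z \right)} = - \frac{22}{z^{2}}$
$Q{\left(1 \right)} + \left(229 - -200\right) \left(-244\right) = - 22 \cdot 1^{-2} + \left(229 - -200\right) \left(-244\right) = \left(-22\right) 1 + \left(229 + 200\right) \left(-244\right) = -22 + 429 \left(-244\right) = -22 - 104676 = -104698$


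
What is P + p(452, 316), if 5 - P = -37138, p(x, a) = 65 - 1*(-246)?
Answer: 37454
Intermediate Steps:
p(x, a) = 311 (p(x, a) = 65 + 246 = 311)
P = 37143 (P = 5 - 1*(-37138) = 5 + 37138 = 37143)
P + p(452, 316) = 37143 + 311 = 37454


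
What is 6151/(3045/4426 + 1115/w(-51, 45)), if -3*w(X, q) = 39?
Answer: -353916238/4895405 ≈ -72.296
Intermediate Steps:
w(X, q) = -13 (w(X, q) = -⅓*39 = -13)
6151/(3045/4426 + 1115/w(-51, 45)) = 6151/(3045/4426 + 1115/(-13)) = 6151/(3045*(1/4426) + 1115*(-1/13)) = 6151/(3045/4426 - 1115/13) = 6151/(-4895405/57538) = 6151*(-57538/4895405) = -353916238/4895405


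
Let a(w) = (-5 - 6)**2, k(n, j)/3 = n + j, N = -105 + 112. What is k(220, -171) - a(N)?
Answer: 26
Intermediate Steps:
N = 7
k(n, j) = 3*j + 3*n (k(n, j) = 3*(n + j) = 3*(j + n) = 3*j + 3*n)
a(w) = 121 (a(w) = (-11)**2 = 121)
k(220, -171) - a(N) = (3*(-171) + 3*220) - 1*121 = (-513 + 660) - 121 = 147 - 121 = 26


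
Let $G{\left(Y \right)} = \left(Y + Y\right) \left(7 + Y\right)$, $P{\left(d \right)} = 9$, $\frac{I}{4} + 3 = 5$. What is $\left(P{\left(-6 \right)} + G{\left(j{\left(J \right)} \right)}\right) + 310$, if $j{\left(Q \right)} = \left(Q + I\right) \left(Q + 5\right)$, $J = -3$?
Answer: $659$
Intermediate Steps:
$I = 8$ ($I = -12 + 4 \cdot 5 = -12 + 20 = 8$)
$j{\left(Q \right)} = \left(5 + Q\right) \left(8 + Q\right)$ ($j{\left(Q \right)} = \left(Q + 8\right) \left(Q + 5\right) = \left(8 + Q\right) \left(5 + Q\right) = \left(5 + Q\right) \left(8 + Q\right)$)
$G{\left(Y \right)} = 2 Y \left(7 + Y\right)$
$\left(P{\left(-6 \right)} + G{\left(j{\left(J \right)} \right)}\right) + 310 = \left(9 + 2 \left(40 + \left(-3\right)^{2} + 13 \left(-3\right)\right) \left(7 + \left(40 + \left(-3\right)^{2} + 13 \left(-3\right)\right)\right)\right) + 310 = \left(9 + 2 \left(40 + 9 - 39\right) \left(7 + \left(40 + 9 - 39\right)\right)\right) + 310 = \left(9 + 2 \cdot 10 \left(7 + 10\right)\right) + 310 = \left(9 + 2 \cdot 10 \cdot 17\right) + 310 = \left(9 + 340\right) + 310 = 349 + 310 = 659$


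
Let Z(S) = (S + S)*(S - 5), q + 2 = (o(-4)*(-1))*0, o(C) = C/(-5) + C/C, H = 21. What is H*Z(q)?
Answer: 588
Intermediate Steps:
o(C) = 1 - C/5 (o(C) = C*(-⅕) + 1 = -C/5 + 1 = 1 - C/5)
q = -2 (q = -2 + ((1 - ⅕*(-4))*(-1))*0 = -2 + ((1 + ⅘)*(-1))*0 = -2 + ((9/5)*(-1))*0 = -2 - 9/5*0 = -2 + 0 = -2)
Z(S) = 2*S*(-5 + S) (Z(S) = (2*S)*(-5 + S) = 2*S*(-5 + S))
H*Z(q) = 21*(2*(-2)*(-5 - 2)) = 21*(2*(-2)*(-7)) = 21*28 = 588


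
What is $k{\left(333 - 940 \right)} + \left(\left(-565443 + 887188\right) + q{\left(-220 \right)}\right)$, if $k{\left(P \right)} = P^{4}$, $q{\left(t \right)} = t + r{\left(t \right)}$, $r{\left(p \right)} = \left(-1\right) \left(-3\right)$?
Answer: $135754987129$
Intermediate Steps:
$r{\left(p \right)} = 3$
$q{\left(t \right)} = 3 + t$ ($q{\left(t \right)} = t + 3 = 3 + t$)
$k{\left(333 - 940 \right)} + \left(\left(-565443 + 887188\right) + q{\left(-220 \right)}\right) = \left(333 - 940\right)^{4} + \left(\left(-565443 + 887188\right) + \left(3 - 220\right)\right) = \left(-607\right)^{4} + \left(321745 - 217\right) = 135754665601 + 321528 = 135754987129$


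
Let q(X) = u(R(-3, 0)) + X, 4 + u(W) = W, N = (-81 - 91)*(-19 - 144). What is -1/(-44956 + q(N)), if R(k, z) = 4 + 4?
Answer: 1/16916 ≈ 5.9116e-5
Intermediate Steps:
R(k, z) = 8
N = 28036 (N = -172*(-163) = 28036)
u(W) = -4 + W
q(X) = 4 + X (q(X) = (-4 + 8) + X = 4 + X)
-1/(-44956 + q(N)) = -1/(-44956 + (4 + 28036)) = -1/(-44956 + 28040) = -1/(-16916) = -1*(-1/16916) = 1/16916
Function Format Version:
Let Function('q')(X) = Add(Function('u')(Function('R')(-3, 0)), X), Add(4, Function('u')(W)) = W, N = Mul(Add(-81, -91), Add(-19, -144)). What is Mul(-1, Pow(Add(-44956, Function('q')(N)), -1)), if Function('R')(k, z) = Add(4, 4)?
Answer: Rational(1, 16916) ≈ 5.9116e-5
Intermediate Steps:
Function('R')(k, z) = 8
N = 28036 (N = Mul(-172, -163) = 28036)
Function('u')(W) = Add(-4, W)
Function('q')(X) = Add(4, X) (Function('q')(X) = Add(Add(-4, 8), X) = Add(4, X))
Mul(-1, Pow(Add(-44956, Function('q')(N)), -1)) = Mul(-1, Pow(Add(-44956, Add(4, 28036)), -1)) = Mul(-1, Pow(Add(-44956, 28040), -1)) = Mul(-1, Pow(-16916, -1)) = Mul(-1, Rational(-1, 16916)) = Rational(1, 16916)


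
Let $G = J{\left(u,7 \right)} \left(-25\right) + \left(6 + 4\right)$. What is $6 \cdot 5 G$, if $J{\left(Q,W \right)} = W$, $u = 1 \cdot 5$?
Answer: $-4950$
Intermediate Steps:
$u = 5$
$G = -165$ ($G = 7 \left(-25\right) + \left(6 + 4\right) = -175 + 10 = -165$)
$6 \cdot 5 G = 6 \cdot 5 \left(-165\right) = 30 \left(-165\right) = -4950$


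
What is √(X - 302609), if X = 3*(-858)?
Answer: I*√305183 ≈ 552.43*I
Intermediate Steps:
X = -2574
√(X - 302609) = √(-2574 - 302609) = √(-305183) = I*√305183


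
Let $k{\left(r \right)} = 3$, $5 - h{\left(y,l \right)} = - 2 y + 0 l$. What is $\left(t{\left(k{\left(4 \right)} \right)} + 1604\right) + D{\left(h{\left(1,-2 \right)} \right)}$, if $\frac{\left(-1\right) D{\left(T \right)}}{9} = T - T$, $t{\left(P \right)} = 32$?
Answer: $1636$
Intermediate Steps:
$h{\left(y,l \right)} = 5 + 2 y$ ($h{\left(y,l \right)} = 5 - \left(- 2 y + 0 l\right) = 5 - \left(- 2 y + 0\right) = 5 - - 2 y = 5 + 2 y$)
$D{\left(T \right)} = 0$ ($D{\left(T \right)} = - 9 \left(T - T\right) = \left(-9\right) 0 = 0$)
$\left(t{\left(k{\left(4 \right)} \right)} + 1604\right) + D{\left(h{\left(1,-2 \right)} \right)} = \left(32 + 1604\right) + 0 = 1636 + 0 = 1636$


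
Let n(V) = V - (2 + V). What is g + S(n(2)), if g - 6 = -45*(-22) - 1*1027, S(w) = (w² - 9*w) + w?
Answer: -11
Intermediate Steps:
n(V) = -2 (n(V) = V + (-2 - V) = -2)
S(w) = w² - 8*w
g = -31 (g = 6 + (-45*(-22) - 1*1027) = 6 + (990 - 1027) = 6 - 37 = -31)
g + S(n(2)) = -31 - 2*(-8 - 2) = -31 - 2*(-10) = -31 + 20 = -11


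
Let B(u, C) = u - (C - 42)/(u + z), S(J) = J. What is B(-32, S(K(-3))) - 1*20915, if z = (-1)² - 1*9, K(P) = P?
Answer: -167585/8 ≈ -20948.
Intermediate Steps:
z = -8 (z = 1 - 9 = -8)
B(u, C) = u - (-42 + C)/(-8 + u) (B(u, C) = u - (C - 42)/(u - 8) = u - (-42 + C)/(-8 + u))
B(-32, S(K(-3))) - 1*20915 = (42 + (-32)² - 1*(-3) - 8*(-32))/(-8 - 32) - 1*20915 = (42 + 1024 + 3 + 256)/(-40) - 20915 = -1/40*1325 - 20915 = -265/8 - 20915 = -167585/8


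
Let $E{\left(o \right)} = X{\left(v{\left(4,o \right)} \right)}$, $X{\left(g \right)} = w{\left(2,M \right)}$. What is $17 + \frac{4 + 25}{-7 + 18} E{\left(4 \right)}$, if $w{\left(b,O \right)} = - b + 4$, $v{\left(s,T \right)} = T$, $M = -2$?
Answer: $\frac{245}{11} \approx 22.273$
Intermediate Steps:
$w{\left(b,O \right)} = 4 - b$
$X{\left(g \right)} = 2$ ($X{\left(g \right)} = 4 - 2 = 2$)
$E{\left(o \right)} = 2$
$17 + \frac{4 + 25}{-7 + 18} E{\left(4 \right)} = 17 + \frac{4 + 25}{-7 + 18} \cdot 2 = 17 + \frac{29}{11} \cdot 2 = 17 + \frac{58}{11} = \frac{245}{11}$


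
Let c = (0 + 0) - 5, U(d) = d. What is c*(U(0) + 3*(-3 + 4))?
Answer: -15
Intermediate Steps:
c = -5 (c = 0 - 5 = -5)
c*(U(0) + 3*(-3 + 4)) = -5*(0 + 3*(-3 + 4)) = -5*(0 + 3*1) = -5*(0 + 3) = -5*3 = -15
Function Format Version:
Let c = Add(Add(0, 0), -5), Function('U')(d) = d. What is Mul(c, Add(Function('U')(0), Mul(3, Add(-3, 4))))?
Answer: -15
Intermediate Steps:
c = -5 (c = Add(0, -5) = -5)
Mul(c, Add(Function('U')(0), Mul(3, Add(-3, 4)))) = Mul(-5, Add(0, Mul(3, Add(-3, 4)))) = Mul(-5, Add(0, Mul(3, 1))) = Mul(-5, Add(0, 3)) = Mul(-5, 3) = -15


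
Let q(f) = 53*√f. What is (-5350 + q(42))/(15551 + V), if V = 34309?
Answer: -535/4986 + 53*√42/49860 ≈ -0.10041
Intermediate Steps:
(-5350 + q(42))/(15551 + V) = (-5350 + 53*√42)/(15551 + 34309) = (-5350 + 53*√42)/49860 = (-5350 + 53*√42)*(1/49860) = -535/4986 + 53*√42/49860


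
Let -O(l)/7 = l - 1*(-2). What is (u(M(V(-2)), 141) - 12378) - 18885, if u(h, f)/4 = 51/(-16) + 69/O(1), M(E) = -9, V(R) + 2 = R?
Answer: -876089/28 ≈ -31289.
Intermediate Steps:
O(l) = -14 - 7*l (O(l) = -7*(l - 1*(-2)) = -7*(l + 2) = -7*(2 + l) = -14 - 7*l)
V(R) = -2 + R
u(h, f) = -725/28 (u(h, f) = 4*(51/(-16) + 69/(-14 - 7*1)) = 4*(51*(-1/16) + 69/(-14 - 7)) = 4*(-51/16 + 69/(-21)) = 4*(-51/16 + 69*(-1/21)) = 4*(-51/16 - 23/7) = 4*(-725/112) = -725/28)
(u(M(V(-2)), 141) - 12378) - 18885 = (-725/28 - 12378) - 18885 = -347309/28 - 18885 = -876089/28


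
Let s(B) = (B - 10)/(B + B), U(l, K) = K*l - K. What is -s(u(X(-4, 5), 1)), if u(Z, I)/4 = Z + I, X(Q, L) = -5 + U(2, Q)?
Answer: -21/32 ≈ -0.65625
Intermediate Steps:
U(l, K) = -K + K*l
X(Q, L) = -5 + Q (X(Q, L) = -5 + Q*(-1 + 2) = -5 + Q*1 = -5 + Q)
u(Z, I) = 4*I + 4*Z (u(Z, I) = 4*(Z + I) = 4*(I + Z) = 4*I + 4*Z)
s(B) = (-10 + B)/(2*B) (s(B) = (-10 + B)/((2*B)) = (-10 + B)*(1/(2*B)) = (-10 + B)/(2*B))
-s(u(X(-4, 5), 1)) = -(-10 + (4*1 + 4*(-5 - 4)))/(2*(4*1 + 4*(-5 - 4))) = -(-10 + (4 + 4*(-9)))/(2*(4 + 4*(-9))) = -(-10 + (4 - 36))/(2*(4 - 36)) = -(-10 - 32)/(2*(-32)) = -(-1)*(-42)/(2*32) = -1*21/32 = -21/32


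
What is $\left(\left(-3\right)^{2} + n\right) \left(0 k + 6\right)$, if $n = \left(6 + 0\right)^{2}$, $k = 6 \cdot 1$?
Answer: $270$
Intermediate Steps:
$k = 6$
$n = 36$ ($n = 6^{2} = 36$)
$\left(\left(-3\right)^{2} + n\right) \left(0 k + 6\right) = \left(\left(-3\right)^{2} + 36\right) \left(0 \cdot 6 + 6\right) = \left(9 + 36\right) \left(0 + 6\right) = 45 \cdot 6 = 270$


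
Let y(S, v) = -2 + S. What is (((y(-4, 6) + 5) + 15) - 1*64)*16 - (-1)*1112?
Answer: 312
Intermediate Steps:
(((y(-4, 6) + 5) + 15) - 1*64)*16 - (-1)*1112 = ((((-2 - 4) + 5) + 15) - 1*64)*16 - (-1)*1112 = (((-6 + 5) + 15) - 64)*16 - 1*(-1112) = ((-1 + 15) - 64)*16 + 1112 = (14 - 64)*16 + 1112 = -50*16 + 1112 = -800 + 1112 = 312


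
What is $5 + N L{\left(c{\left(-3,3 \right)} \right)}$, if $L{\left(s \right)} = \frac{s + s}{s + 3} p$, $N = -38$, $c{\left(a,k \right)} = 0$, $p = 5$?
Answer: $5$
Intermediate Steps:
$L{\left(s \right)} = \frac{10 s}{3 + s}$ ($L{\left(s \right)} = \frac{s + s}{s + 3} \cdot 5 = \frac{2 s}{3 + s} 5 = \frac{10 s}{3 + s}$)
$5 + N L{\left(c{\left(-3,3 \right)} \right)} = 5 - 38 \cdot 10 \cdot 0 \frac{1}{3 + 0} = 5 - 38 \cdot 10 \cdot 0 \cdot \frac{1}{3} = 5 - 0 = 5 + 0 = 5$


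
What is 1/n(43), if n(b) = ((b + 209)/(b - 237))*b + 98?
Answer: 97/4088 ≈ 0.023728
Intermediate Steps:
n(b) = 98 + b*(209 + b)/(-237 + b) (n(b) = ((209 + b)/(-237 + b))*b + 98 = b*(209 + b)/(-237 + b) + 98 = 98 + b*(209 + b)/(-237 + b))
1/n(43) = 1/((-23226 + 43**2 + 307*43)/(-237 + 43)) = 1/((-23226 + 1849 + 13201)/(-194)) = 1/(-1/194*(-8176)) = 1/(4088/97) = 97/4088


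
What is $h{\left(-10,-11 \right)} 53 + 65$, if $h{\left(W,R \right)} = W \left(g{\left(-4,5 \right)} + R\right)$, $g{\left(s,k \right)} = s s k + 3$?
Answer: $-38095$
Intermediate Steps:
$g{\left(s,k \right)} = 3 + k s^{2}$ ($g{\left(s,k \right)} = s^{2} k + 3 = k s^{2} + 3 = 3 + k s^{2}$)
$h{\left(W,R \right)} = W \left(83 + R\right)$ ($h{\left(W,R \right)} = W \left(\left(3 + 5 \left(-4\right)^{2}\right) + R\right) = W \left(\left(3 + 5 \cdot 16\right) + R\right) = W \left(\left(3 + 80\right) + R\right) = W \left(83 + R\right)$)
$h{\left(-10,-11 \right)} 53 + 65 = - 10 \left(83 - 11\right) 53 + 65 = \left(-10\right) 72 \cdot 53 + 65 = \left(-720\right) 53 + 65 = -38160 + 65 = -38095$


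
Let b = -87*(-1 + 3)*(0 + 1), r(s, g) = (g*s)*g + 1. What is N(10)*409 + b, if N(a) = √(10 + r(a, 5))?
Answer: -174 + 1227*√29 ≈ 6433.6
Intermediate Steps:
r(s, g) = 1 + s*g² (r(s, g) = s*g² + 1 = 1 + s*g²)
N(a) = √(11 + 25*a) (N(a) = √(10 + (1 + a*5²)) = √(10 + (1 + a*25)) = √(10 + (1 + 25*a)) = √(11 + 25*a))
b = -174 ≈ -174.00
N(10)*409 + b = √(11 + 25*10)*409 - 174 = √(11 + 250)*409 - 174 = √261*409 - 174 = (3*√29)*409 - 174 = 1227*√29 - 174 = -174 + 1227*√29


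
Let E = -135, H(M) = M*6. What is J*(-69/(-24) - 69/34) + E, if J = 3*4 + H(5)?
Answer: -6765/68 ≈ -99.485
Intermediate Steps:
H(M) = 6*M
J = 42 (J = 3*4 + 6*5 = 12 + 30 = 42)
J*(-69/(-24) - 69/34) + E = 42*(-69/(-24) - 69/34) - 135 = 42*(-69*(-1/24) - 69*1/34) - 135 = 42*(23/8 - 69/34) - 135 = 42*(115/136) - 135 = 2415/68 - 135 = -6765/68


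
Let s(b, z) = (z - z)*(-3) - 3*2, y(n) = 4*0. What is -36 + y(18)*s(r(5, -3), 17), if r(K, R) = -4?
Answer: -36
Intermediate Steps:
y(n) = 0
s(b, z) = -6 (s(b, z) = 0*(-3) - 6 = 0 - 6 = -6)
-36 + y(18)*s(r(5, -3), 17) = -36 + 0*(-6) = -36 + 0 = -36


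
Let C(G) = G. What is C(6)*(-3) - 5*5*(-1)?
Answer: 7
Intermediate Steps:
C(6)*(-3) - 5*5*(-1) = 6*(-3) - 5*5*(-1) = -18 - 25*(-1) = -18 + 25 = 7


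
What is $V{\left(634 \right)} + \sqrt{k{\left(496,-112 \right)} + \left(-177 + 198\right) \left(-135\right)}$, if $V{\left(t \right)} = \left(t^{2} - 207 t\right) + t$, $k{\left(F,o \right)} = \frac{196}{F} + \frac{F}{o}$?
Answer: $271352 + \frac{3 i \sqrt{59416553}}{434} \approx 2.7135 \cdot 10^{5} + 53.283 i$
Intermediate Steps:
$V{\left(t \right)} = t^{2} - 206 t$
$V{\left(634 \right)} + \sqrt{k{\left(496,-112 \right)} + \left(-177 + 198\right) \left(-135\right)} = 634 \left(-206 + 634\right) + \sqrt{\left(\frac{196}{496} + \frac{496}{-112}\right) + \left(-177 + 198\right) \left(-135\right)} = 634 \cdot 428 + \sqrt{\left(196 \cdot \frac{1}{496} + 496 \left(- \frac{1}{112}\right)\right) + 21 \left(-135\right)} = 271352 + \sqrt{\left(\frac{49}{124} - \frac{31}{7}\right) - 2835} = 271352 + \sqrt{- \frac{3501}{868} - 2835} = 271352 + \sqrt{- \frac{2464281}{868}} = 271352 + \frac{3 i \sqrt{59416553}}{434}$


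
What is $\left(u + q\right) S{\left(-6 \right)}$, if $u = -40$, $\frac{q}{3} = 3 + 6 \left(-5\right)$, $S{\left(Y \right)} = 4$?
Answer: $-484$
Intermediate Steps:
$q = -81$ ($q = 3 \left(3 + 6 \left(-5\right)\right) = 3 \left(3 - 30\right) = 3 \left(-27\right) = -81$)
$\left(u + q\right) S{\left(-6 \right)} = \left(-40 - 81\right) 4 = \left(-121\right) 4 = -484$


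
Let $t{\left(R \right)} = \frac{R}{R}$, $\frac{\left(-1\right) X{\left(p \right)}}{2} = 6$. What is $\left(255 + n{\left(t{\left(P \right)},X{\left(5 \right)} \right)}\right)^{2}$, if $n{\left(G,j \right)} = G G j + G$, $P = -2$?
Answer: $59536$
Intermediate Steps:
$X{\left(p \right)} = -12$ ($X{\left(p \right)} = \left(-2\right) 6 = -12$)
$t{\left(R \right)} = 1$
$n{\left(G,j \right)} = G + j G^{2}$ ($n{\left(G,j \right)} = G^{2} j + G = j G^{2} + G = G + j G^{2}$)
$\left(255 + n{\left(t{\left(P \right)},X{\left(5 \right)} \right)}\right)^{2} = \left(255 + 1 \left(1 + 1 \left(-12\right)\right)\right)^{2} = \left(255 + 1 \left(1 - 12\right)\right)^{2} = \left(255 + 1 \left(-11\right)\right)^{2} = \left(255 - 11\right)^{2} = 244^{2} = 59536$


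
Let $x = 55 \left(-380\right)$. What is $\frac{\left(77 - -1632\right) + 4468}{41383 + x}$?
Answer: $\frac{6177}{20483} \approx 0.30157$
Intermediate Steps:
$x = -20900$
$\frac{\left(77 - -1632\right) + 4468}{41383 + x} = \frac{\left(77 - -1632\right) + 4468}{41383 - 20900} = \frac{\left(77 + 1632\right) + 4468}{20483} = \left(1709 + 4468\right) \frac{1}{20483} = 6177 \cdot \frac{1}{20483} = \frac{6177}{20483}$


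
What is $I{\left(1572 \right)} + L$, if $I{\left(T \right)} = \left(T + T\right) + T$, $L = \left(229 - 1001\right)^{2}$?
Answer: $600700$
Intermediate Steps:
$L = 595984$ ($L = \left(-772\right)^{2} = 595984$)
$I{\left(T \right)} = 3 T$ ($I{\left(T \right)} = 2 T + T = 3 T$)
$I{\left(1572 \right)} + L = 3 \cdot 1572 + 595984 = 4716 + 595984 = 600700$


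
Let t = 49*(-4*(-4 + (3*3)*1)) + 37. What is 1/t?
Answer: -1/943 ≈ -0.0010604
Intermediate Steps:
t = -943 (t = 49*(-4*(-4 + 9*1)) + 37 = 49*(-4*(-4 + 9)) + 37 = 49*(-4*5) + 37 = 49*(-20) + 37 = -980 + 37 = -943)
1/t = 1/(-943) = -1/943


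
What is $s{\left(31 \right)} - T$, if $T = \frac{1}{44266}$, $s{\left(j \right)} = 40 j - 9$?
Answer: $\frac{54491445}{44266} \approx 1231.0$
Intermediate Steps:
$s{\left(j \right)} = -9 + 40 j$
$T = \frac{1}{44266} \approx 2.2591 \cdot 10^{-5}$
$s{\left(31 \right)} - T = \left(-9 + 40 \cdot 31\right) - \frac{1}{44266} = \left(-9 + 1240\right) - \frac{1}{44266} = 1231 - \frac{1}{44266} = \frac{54491445}{44266}$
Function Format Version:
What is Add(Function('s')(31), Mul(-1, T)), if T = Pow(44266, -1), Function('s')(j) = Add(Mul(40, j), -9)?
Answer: Rational(54491445, 44266) ≈ 1231.0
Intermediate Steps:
Function('s')(j) = Add(-9, Mul(40, j))
T = Rational(1, 44266) ≈ 2.2591e-5
Add(Function('s')(31), Mul(-1, T)) = Add(Add(-9, Mul(40, 31)), Mul(-1, Rational(1, 44266))) = Add(Add(-9, 1240), Rational(-1, 44266)) = Add(1231, Rational(-1, 44266)) = Rational(54491445, 44266)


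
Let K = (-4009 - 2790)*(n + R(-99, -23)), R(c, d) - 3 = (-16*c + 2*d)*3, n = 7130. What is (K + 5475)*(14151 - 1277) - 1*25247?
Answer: -1028148279619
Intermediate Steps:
R(c, d) = 3 - 48*c + 6*d (R(c, d) = 3 + (-16*c + 2*d)*3 = 3 + (-48*c + 6*d) = 3 - 48*c + 6*d)
K = -79867853 (K = (-4009 - 2790)*(7130 + (3 - 48*(-99) + 6*(-23))) = -6799*(7130 + (3 + 4752 - 138)) = -6799*(7130 + 4617) = -6799*11747 = -79867853)
(K + 5475)*(14151 - 1277) - 1*25247 = (-79867853 + 5475)*(14151 - 1277) - 1*25247 = -79862378*12874 - 25247 = -1028148254372 - 25247 = -1028148279619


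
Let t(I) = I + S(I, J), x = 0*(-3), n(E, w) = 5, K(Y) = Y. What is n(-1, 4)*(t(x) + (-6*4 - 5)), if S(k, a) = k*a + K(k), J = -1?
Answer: -145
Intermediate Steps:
x = 0
S(k, a) = k + a*k (S(k, a) = k*a + k = a*k + k = k + a*k)
t(I) = I (t(I) = I + I*(1 - 1) = I + I*0 = I + 0 = I)
n(-1, 4)*(t(x) + (-6*4 - 5)) = 5*(0 + (-6*4 - 5)) = 5*(0 + (-24 - 5)) = 5*(0 - 29) = 5*(-29) = -145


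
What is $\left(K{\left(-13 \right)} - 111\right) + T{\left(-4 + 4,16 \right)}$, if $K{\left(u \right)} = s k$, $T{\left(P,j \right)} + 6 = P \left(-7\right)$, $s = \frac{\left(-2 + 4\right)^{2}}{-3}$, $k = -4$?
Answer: $- \frac{335}{3} \approx -111.67$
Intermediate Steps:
$s = - \frac{4}{3}$ ($s = 2^{2} \left(- \frac{1}{3}\right) = 4 \left(- \frac{1}{3}\right) = - \frac{4}{3} \approx -1.3333$)
$T{\left(P,j \right)} = -6 - 7 P$ ($T{\left(P,j \right)} = -6 + P \left(-7\right) = -6 - 7 P$)
$K{\left(u \right)} = \frac{16}{3}$ ($K{\left(u \right)} = \left(- \frac{4}{3}\right) \left(-4\right) = \frac{16}{3}$)
$\left(K{\left(-13 \right)} - 111\right) + T{\left(-4 + 4,16 \right)} = \left(\frac{16}{3} - 111\right) - \left(6 + 7 \left(-4 + 4\right)\right) = \left(\frac{16}{3} - 111\right) - 6 = - \frac{317}{3} + \left(-6 + 0\right) = - \frac{317}{3} - 6 = - \frac{335}{3}$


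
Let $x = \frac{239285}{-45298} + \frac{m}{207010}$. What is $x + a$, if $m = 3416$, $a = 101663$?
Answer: $\frac{476629350236929}{4688569490} \approx 1.0166 \cdot 10^{5}$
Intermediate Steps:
$x = - \frac{24689824941}{4688569490}$ ($x = \frac{239285}{-45298} + \frac{3416}{207010} = 239285 \left(- \frac{1}{45298}\right) + 3416 \cdot \frac{1}{207010} = - \frac{239285}{45298} + \frac{1708}{103505} = - \frac{24689824941}{4688569490} \approx -5.266$)
$x + a = - \frac{24689824941}{4688569490} + 101663 = \frac{476629350236929}{4688569490}$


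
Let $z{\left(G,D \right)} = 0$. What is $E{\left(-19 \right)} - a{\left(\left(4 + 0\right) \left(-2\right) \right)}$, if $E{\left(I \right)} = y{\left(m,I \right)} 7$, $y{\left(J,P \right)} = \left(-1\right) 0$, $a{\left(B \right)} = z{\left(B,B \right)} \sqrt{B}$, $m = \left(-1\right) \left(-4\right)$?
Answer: $0$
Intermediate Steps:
$m = 4$
$a{\left(B \right)} = 0$ ($a{\left(B \right)} = 0 \sqrt{B} = 0$)
$y{\left(J,P \right)} = 0$
$E{\left(I \right)} = 0$ ($E{\left(I \right)} = 0 \cdot 7 = 0$)
$E{\left(-19 \right)} - a{\left(\left(4 + 0\right) \left(-2\right) \right)} = 0 - 0 = 0 + 0 = 0$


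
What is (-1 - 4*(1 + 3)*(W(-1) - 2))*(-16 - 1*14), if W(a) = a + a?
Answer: -1890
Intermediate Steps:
W(a) = 2*a
(-1 - 4*(1 + 3)*(W(-1) - 2))*(-16 - 1*14) = (-1 - 4*(1 + 3)*(2*(-1) - 2))*(-16 - 1*14) = (-1 - 16*(-2 - 2))*(-16 - 14) = (-1 - 16*(-4))*(-30) = (-1 - 4*(-16))*(-30) = (-1 + 64)*(-30) = 63*(-30) = -1890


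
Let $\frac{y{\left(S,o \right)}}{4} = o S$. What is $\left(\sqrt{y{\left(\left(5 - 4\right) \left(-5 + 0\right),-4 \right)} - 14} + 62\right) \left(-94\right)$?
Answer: $-5828 - 94 \sqrt{66} \approx -6591.7$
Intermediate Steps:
$y{\left(S,o \right)} = 4 S o$ ($y{\left(S,o \right)} = 4 o S = 4 S o$)
$\left(\sqrt{y{\left(\left(5 - 4\right) \left(-5 + 0\right),-4 \right)} - 14} + 62\right) \left(-94\right) = \left(\sqrt{4 \left(5 - 4\right) \left(-5 + 0\right) \left(-4\right) - 14} + 62\right) \left(-94\right) = \left(\sqrt{4 \cdot 1 \left(-5\right) \left(-4\right) - 14} + 62\right) \left(-94\right) = \left(\sqrt{4 \left(-5\right) \left(-4\right) - 14} + 62\right) \left(-94\right) = \left(\sqrt{80 - 14} + 62\right) \left(-94\right) = \left(\sqrt{66} + 62\right) \left(-94\right) = \left(62 + \sqrt{66}\right) \left(-94\right) = -5828 - 94 \sqrt{66}$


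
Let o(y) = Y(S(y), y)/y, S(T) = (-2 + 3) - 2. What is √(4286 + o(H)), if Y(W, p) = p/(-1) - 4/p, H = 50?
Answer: 2*√669531/25 ≈ 65.460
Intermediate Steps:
S(T) = -1 (S(T) = 1 - 2 = -1)
Y(W, p) = -p - 4/p (Y(W, p) = p*(-1) - 4/p = -p - 4/p)
o(y) = (-y - 4/y)/y
√(4286 + o(H)) = √(4286 + (-1 - 4/50²)) = √(4286 + (-1 - 4*1/2500)) = √(4286 + (-1 - 1/625)) = √(4286 - 626/625) = √(2678124/625) = 2*√669531/25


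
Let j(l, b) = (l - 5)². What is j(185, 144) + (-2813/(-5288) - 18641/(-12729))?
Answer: 2181009225085/67310952 ≈ 32402.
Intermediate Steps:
j(l, b) = (-5 + l)²
j(185, 144) + (-2813/(-5288) - 18641/(-12729)) = (-5 + 185)² + (-2813/(-5288) - 18641/(-12729)) = 180² + (-2813*(-1/5288) - 18641*(-1/12729)) = 32400 + (2813/5288 + 18641/12729) = 32400 + 134380285/67310952 = 2181009225085/67310952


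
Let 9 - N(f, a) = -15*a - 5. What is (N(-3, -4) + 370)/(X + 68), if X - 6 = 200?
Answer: 162/137 ≈ 1.1825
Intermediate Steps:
X = 206 (X = 6 + 200 = 206)
N(f, a) = 14 + 15*a (N(f, a) = 9 - (-15*a - 5) = 9 - (-5 - 15*a) = 9 + (5 + 15*a) = 14 + 15*a)
(N(-3, -4) + 370)/(X + 68) = ((14 + 15*(-4)) + 370)/(206 + 68) = ((14 - 60) + 370)/274 = (-46 + 370)*(1/274) = 324*(1/274) = 162/137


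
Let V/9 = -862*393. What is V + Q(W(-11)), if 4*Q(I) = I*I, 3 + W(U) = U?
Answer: -3048845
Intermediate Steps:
W(U) = -3 + U
Q(I) = I²/4 (Q(I) = (I*I)/4 = I²/4)
V = -3048894 (V = 9*(-862*393) = 9*(-338766) = -3048894)
V + Q(W(-11)) = -3048894 + (-3 - 11)²/4 = -3048894 + (¼)*(-14)² = -3048894 + (¼)*196 = -3048894 + 49 = -3048845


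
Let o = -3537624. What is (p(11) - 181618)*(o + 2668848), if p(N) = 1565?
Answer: 156425725128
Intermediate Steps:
(p(11) - 181618)*(o + 2668848) = (1565 - 181618)*(-3537624 + 2668848) = -180053*(-868776) = 156425725128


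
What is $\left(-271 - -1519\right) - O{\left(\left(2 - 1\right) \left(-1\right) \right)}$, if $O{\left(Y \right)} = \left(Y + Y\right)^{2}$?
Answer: $1244$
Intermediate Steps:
$O{\left(Y \right)} = 4 Y^{2}$ ($O{\left(Y \right)} = \left(2 Y\right)^{2} = 4 Y^{2}$)
$\left(-271 - -1519\right) - O{\left(\left(2 - 1\right) \left(-1\right) \right)} = \left(-271 - -1519\right) - 4 \left(\left(2 - 1\right) \left(-1\right)\right)^{2} = \left(-271 + 1519\right) - 4 \left(1 \left(-1\right)\right)^{2} = 1248 - 4 \left(-1\right)^{2} = 1248 - 4 \cdot 1 = 1248 - 4 = 1244$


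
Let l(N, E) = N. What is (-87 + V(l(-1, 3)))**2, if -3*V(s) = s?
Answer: 67600/9 ≈ 7511.1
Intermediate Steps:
V(s) = -s/3
(-87 + V(l(-1, 3)))**2 = (-87 - 1/3*(-1))**2 = (-87 + 1/3)**2 = (-260/3)**2 = 67600/9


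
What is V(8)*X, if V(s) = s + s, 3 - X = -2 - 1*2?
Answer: 112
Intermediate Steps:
X = 7 (X = 3 - (-2 - 1*2) = 3 - (-2 - 2) = 3 - 1*(-4) = 3 + 4 = 7)
V(s) = 2*s
V(8)*X = (2*8)*7 = 16*7 = 112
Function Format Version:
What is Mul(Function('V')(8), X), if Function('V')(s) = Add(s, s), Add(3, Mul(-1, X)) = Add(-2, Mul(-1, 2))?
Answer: 112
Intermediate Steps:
X = 7 (X = Add(3, Mul(-1, Add(-2, Mul(-1, 2)))) = Add(3, Mul(-1, Add(-2, -2))) = Add(3, Mul(-1, -4)) = Add(3, 4) = 7)
Function('V')(s) = Mul(2, s)
Mul(Function('V')(8), X) = Mul(Mul(2, 8), 7) = Mul(16, 7) = 112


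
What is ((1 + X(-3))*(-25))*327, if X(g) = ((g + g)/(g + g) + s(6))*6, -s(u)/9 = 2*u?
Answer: 5240175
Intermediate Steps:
s(u) = -18*u
X(g) = -642 (X(g) = ((g + g)/(g + g) - 18*6)*6 = ((2*g)/((2*g)) - 108)*6 = ((2*g)*(1/(2*g)) - 108)*6 = (1 - 108)*6 = -107*6 = -642)
((1 + X(-3))*(-25))*327 = ((1 - 642)*(-25))*327 = -641*(-25)*327 = 16025*327 = 5240175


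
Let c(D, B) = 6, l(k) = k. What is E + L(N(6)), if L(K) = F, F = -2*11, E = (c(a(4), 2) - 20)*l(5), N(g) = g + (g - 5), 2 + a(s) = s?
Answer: -92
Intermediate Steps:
a(s) = -2 + s
N(g) = -5 + 2*g (N(g) = g + (-5 + g) = -5 + 2*g)
E = -70 (E = (6 - 20)*5 = -14*5 = -70)
F = -22
L(K) = -22
E + L(N(6)) = -70 - 22 = -92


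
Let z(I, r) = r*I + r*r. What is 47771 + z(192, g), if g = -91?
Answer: 38580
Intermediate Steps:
z(I, r) = r² + I*r (z(I, r) = I*r + r² = r² + I*r)
47771 + z(192, g) = 47771 - 91*(192 - 91) = 47771 - 91*101 = 47771 - 9191 = 38580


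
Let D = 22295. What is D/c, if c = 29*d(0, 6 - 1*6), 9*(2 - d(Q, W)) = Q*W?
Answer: 22295/58 ≈ 384.40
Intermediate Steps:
d(Q, W) = 2 - Q*W/9
c = 58 (c = 29*(2 - ⅑*0*(6 - 1*6)) = 29*(2 - ⅑*0*(6 - 6)) = 29*(2 - ⅑*0*0) = 29*(2 + 0) = 29*2 = 58)
D/c = 22295/58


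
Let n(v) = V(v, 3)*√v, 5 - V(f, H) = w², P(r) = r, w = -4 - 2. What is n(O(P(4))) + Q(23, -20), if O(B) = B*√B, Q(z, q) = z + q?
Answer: 3 - 62*√2 ≈ -84.681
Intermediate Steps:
w = -6
Q(z, q) = q + z
V(f, H) = -31 (V(f, H) = 5 - 1*(-6)² = 5 - 1*36 = 5 - 36 = -31)
O(B) = B^(3/2)
n(v) = -31*√v
n(O(P(4))) + Q(23, -20) = -31*2*√2 + (-20 + 23) = -62*√2 + 3 = 3 - 62*√2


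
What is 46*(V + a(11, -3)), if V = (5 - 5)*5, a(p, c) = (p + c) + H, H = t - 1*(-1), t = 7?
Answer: 736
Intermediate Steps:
H = 8 (H = 7 - 1*(-1) = 7 + 1 = 8)
a(p, c) = 8 + c + p (a(p, c) = (p + c) + 8 = (c + p) + 8 = 8 + c + p)
V = 0 (V = 0*5 = 0)
46*(V + a(11, -3)) = 46*(0 + (8 - 3 + 11)) = 46*(0 + 16) = 46*16 = 736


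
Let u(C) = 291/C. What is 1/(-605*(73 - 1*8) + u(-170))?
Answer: -170/6685541 ≈ -2.5428e-5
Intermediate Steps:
1/(-605*(73 - 1*8) + u(-170)) = 1/(-605*(73 - 1*8) + 291/(-170)) = 1/(-605*(73 - 8) + 291*(-1/170)) = 1/(-605*65 - 291/170) = 1/(-39325 - 291/170) = 1/(-6685541/170) = -170/6685541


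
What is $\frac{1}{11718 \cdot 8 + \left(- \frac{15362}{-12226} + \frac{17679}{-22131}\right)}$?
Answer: $\frac{45095601}{4227462658972} \approx 1.0667 \cdot 10^{-5}$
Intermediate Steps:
$\frac{1}{11718 \cdot 8 + \left(- \frac{15362}{-12226} + \frac{17679}{-22131}\right)} = \frac{1}{93744 + \left(\left(-15362\right) \left(- \frac{1}{12226}\right) + 17679 \left(- \frac{1}{22131}\right)\right)} = \frac{1}{93744 + \left(\frac{7681}{6113} - \frac{5893}{7377}\right)} = \frac{1}{93744 + \frac{20638828}{45095601}} = \frac{1}{\frac{4227462658972}{45095601}} = \frac{45095601}{4227462658972}$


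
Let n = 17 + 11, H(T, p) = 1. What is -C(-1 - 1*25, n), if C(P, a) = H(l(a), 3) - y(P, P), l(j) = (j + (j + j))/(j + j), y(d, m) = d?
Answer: -27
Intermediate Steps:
l(j) = 3/2 (l(j) = (j + 2*j)/((2*j)) = (3*j)*(1/(2*j)) = 3/2)
n = 28
C(P, a) = 1 - P
-C(-1 - 1*25, n) = -(1 - (-1 - 1*25)) = -(1 - (-1 - 25)) = -(1 - 1*(-26)) = -(1 + 26) = -1*27 = -27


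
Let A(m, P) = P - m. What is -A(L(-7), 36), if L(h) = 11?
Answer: -25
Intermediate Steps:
-A(L(-7), 36) = -(36 - 1*11) = -(36 - 11) = -1*25 = -25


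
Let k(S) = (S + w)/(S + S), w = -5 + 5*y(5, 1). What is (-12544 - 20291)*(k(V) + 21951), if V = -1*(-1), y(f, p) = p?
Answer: -1441555005/2 ≈ -7.2078e+8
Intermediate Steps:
V = 1
w = 0 (w = -5 + 5*1 = -5 + 5 = 0)
k(S) = 1/2 (k(S) = (S + 0)/(S + S) = S/((2*S)) = S*(1/(2*S)) = 1/2)
(-12544 - 20291)*(k(V) + 21951) = (-12544 - 20291)*(1/2 + 21951) = -32835*43903/2 = -1441555005/2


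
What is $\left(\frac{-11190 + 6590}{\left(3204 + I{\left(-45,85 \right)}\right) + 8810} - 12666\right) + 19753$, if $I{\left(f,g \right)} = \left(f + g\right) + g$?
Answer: $\frac{86024493}{12139} \approx 7086.6$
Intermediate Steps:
$I{\left(f,g \right)} = f + 2 g$
$\left(\frac{-11190 + 6590}{\left(3204 + I{\left(-45,85 \right)}\right) + 8810} - 12666\right) + 19753 = \left(\frac{-11190 + 6590}{\left(3204 + \left(-45 + 2 \cdot 85\right)\right) + 8810} - 12666\right) + 19753 = \left(- \frac{4600}{\left(3204 + \left(-45 + 170\right)\right) + 8810} - 12666\right) + 19753 = \left(- \frac{4600}{\left(3204 + 125\right) + 8810} - 12666\right) + 19753 = \left(- \frac{4600}{3329 + 8810} - 12666\right) + 19753 = \left(- \frac{4600}{12139} - 12666\right) + 19753 = - \frac{153757174}{12139} + 19753 = \frac{86024493}{12139}$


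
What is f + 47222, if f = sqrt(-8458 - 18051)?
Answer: 47222 + 7*I*sqrt(541) ≈ 47222.0 + 162.82*I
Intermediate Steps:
f = 7*I*sqrt(541) (f = sqrt(-26509) = 7*I*sqrt(541) ≈ 162.82*I)
f + 47222 = 7*I*sqrt(541) + 47222 = 47222 + 7*I*sqrt(541)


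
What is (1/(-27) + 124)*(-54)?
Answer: -6694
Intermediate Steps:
(1/(-27) + 124)*(-54) = (-1/27 + 124)*(-54) = (3347/27)*(-54) = -6694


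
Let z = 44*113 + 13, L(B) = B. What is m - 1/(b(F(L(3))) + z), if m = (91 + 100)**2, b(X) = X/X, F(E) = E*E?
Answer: 181894265/4986 ≈ 36481.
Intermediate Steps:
F(E) = E**2
z = 4985 (z = 4972 + 13 = 4985)
b(X) = 1
m = 36481 (m = 191**2 = 36481)
m - 1/(b(F(L(3))) + z) = 36481 - 1/(1 + 4985) = 36481 - 1/4986 = 181894265/4986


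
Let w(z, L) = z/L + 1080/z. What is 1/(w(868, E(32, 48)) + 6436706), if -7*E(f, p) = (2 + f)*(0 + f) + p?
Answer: 61628/396681064425 ≈ 1.5536e-7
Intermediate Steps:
E(f, p) = -p/7 - f*(2 + f)/7 (E(f, p) = -((2 + f)*(0 + f) + p)/7 = -((2 + f)*f + p)/7 = -(f*(2 + f) + p)/7 = -(p + f*(2 + f))/7 = -p/7 - f*(2 + f)/7)
w(z, L) = 1080/z + z/L
1/(w(868, E(32, 48)) + 6436706) = 1/((1080/868 + 868/(-2/7*32 - ⅐*48 - ⅐*32²)) + 6436706) = 1/((1080*(1/868) + 868/(-64/7 - 48/7 - ⅐*1024)) + 6436706) = 1/((270/217 + 868/(-64/7 - 48/7 - 1024/7)) + 6436706) = 1/((270/217 + 868/(-1136/7)) + 6436706) = 1/((270/217 + 868*(-7/1136)) + 6436706) = 1/((270/217 - 1519/284) + 6436706) = 1/(-252943/61628 + 6436706) = 1/(396681064425/61628) = 61628/396681064425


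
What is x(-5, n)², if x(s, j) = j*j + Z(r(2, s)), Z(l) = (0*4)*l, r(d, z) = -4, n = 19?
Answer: 130321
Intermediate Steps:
Z(l) = 0 (Z(l) = 0*l = 0)
x(s, j) = j² (x(s, j) = j*j + 0 = j² + 0 = j²)
x(-5, n)² = (19²)² = 361² = 130321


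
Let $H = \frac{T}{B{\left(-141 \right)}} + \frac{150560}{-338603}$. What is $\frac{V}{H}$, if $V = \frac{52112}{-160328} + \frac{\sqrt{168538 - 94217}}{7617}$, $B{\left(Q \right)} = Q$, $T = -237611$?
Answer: $- \frac{310998051822}{1611989186767393} + \frac{15914341 \sqrt{74321}}{204223369352947} \approx -0.00017168$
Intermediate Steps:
$V = - \frac{6514}{20041} + \frac{\sqrt{74321}}{7617}$ ($V = 52112 \left(- \frac{1}{160328}\right) + \sqrt{74321} \cdot \frac{1}{7617} = - \frac{6514}{20041} + \frac{\sqrt{74321}}{7617} \approx -0.28924$)
$H = \frac{80434568473}{47743023}$ ($H = - \frac{237611}{-141} + \frac{150560}{-338603} = \left(-237611\right) \left(- \frac{1}{141}\right) + 150560 \left(- \frac{1}{338603}\right) = \frac{237611}{141} - \frac{150560}{338603} = \frac{80434568473}{47743023} \approx 1684.7$)
$\frac{V}{H} = \frac{- \frac{6514}{20041} + \frac{\sqrt{74321}}{7617}}{\frac{80434568473}{47743023}} = \left(- \frac{6514}{20041} + \frac{\sqrt{74321}}{7617}\right) \frac{47743023}{80434568473} = - \frac{310998051822}{1611989186767393} + \frac{15914341 \sqrt{74321}}{204223369352947}$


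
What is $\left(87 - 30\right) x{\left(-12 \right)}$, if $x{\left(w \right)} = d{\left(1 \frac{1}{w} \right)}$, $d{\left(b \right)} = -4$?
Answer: $-228$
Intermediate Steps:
$x{\left(w \right)} = -4$
$\left(87 - 30\right) x{\left(-12 \right)} = \left(87 - 30\right) \left(-4\right) = 57 \left(-4\right) = -228$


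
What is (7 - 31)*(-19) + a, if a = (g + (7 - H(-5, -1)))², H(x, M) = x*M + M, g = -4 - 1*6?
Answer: 505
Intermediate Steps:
g = -10 (g = -4 - 6 = -10)
H(x, M) = M + M*x (H(x, M) = M*x + M = M + M*x)
a = 49 (a = (-10 + (7 - (-1)*(1 - 5)))² = (-10 + (7 - (-1)*(-4)))² = (-10 + (7 - 1*4))² = (-10 + (7 - 4))² = (-10 + 3)² = (-7)² = 49)
(7 - 31)*(-19) + a = (7 - 31)*(-19) + 49 = -24*(-19) + 49 = 456 + 49 = 505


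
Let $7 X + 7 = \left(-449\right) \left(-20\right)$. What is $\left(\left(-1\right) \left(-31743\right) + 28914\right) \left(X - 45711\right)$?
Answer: $- \frac{18864569628}{7} \approx -2.6949 \cdot 10^{9}$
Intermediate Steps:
$X = \frac{8973}{7}$ ($X = -1 + \frac{\left(-449\right) \left(-20\right)}{7} = -1 + \frac{1}{7} \cdot 8980 = -1 + \frac{8980}{7} = \frac{8973}{7} \approx 1281.9$)
$\left(\left(-1\right) \left(-31743\right) + 28914\right) \left(X - 45711\right) = \left(\left(-1\right) \left(-31743\right) + 28914\right) \left(\frac{8973}{7} - 45711\right) = \left(31743 + 28914\right) \left(- \frac{311004}{7}\right) = 60657 \left(- \frac{311004}{7}\right) = - \frac{18864569628}{7}$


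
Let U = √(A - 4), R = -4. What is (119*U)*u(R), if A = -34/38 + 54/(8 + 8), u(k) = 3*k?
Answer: -357*I*√8778/19 ≈ -1760.4*I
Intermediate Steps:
A = 377/152 (A = -34*1/38 + 54/16 = -17/19 + 54*(1/16) = -17/19 + 27/8 = 377/152 ≈ 2.4803)
U = I*√8778/76 (U = √(377/152 - 4) = √(-231/152) = I*√8778/76 ≈ 1.2328*I)
(119*U)*u(R) = (119*(I*√8778/76))*(3*(-4)) = (119*I*√8778/76)*(-12) = -357*I*√8778/19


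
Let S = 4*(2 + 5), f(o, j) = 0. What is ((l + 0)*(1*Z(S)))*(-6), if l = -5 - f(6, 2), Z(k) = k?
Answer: 840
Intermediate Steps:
S = 28 (S = 4*7 = 28)
l = -5 (l = -5 - 1*0 = -5 + 0 = -5)
((l + 0)*(1*Z(S)))*(-6) = ((-5 + 0)*(1*28))*(-6) = -5*28*(-6) = -140*(-6) = 840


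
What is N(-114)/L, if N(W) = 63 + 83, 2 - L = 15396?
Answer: -73/7697 ≈ -0.0094842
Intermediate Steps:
L = -15394 (L = 2 - 1*15396 = 2 - 15396 = -15394)
N(W) = 146
N(-114)/L = 146/(-15394) = 146*(-1/15394) = -73/7697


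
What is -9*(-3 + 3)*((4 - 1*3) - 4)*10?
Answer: 0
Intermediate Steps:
-9*(-3 + 3)*((4 - 1*3) - 4)*10 = -0*((4 - 3) - 4)*10 = -0*(1 - 4)*10 = -0*(-3)*10 = -9*0*10 = 0*10 = 0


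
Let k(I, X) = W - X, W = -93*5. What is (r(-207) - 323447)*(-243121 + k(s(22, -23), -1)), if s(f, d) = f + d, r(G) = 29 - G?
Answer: 78729351435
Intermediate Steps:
W = -465
s(f, d) = d + f
k(I, X) = -465 - X
(r(-207) - 323447)*(-243121 + k(s(22, -23), -1)) = ((29 - 1*(-207)) - 323447)*(-243121 + (-465 - 1*(-1))) = ((29 + 207) - 323447)*(-243121 + (-465 + 1)) = (236 - 323447)*(-243121 - 464) = -323211*(-243585) = 78729351435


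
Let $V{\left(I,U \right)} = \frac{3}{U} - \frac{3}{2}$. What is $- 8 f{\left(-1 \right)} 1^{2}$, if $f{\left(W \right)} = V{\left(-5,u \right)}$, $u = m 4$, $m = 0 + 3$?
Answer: $10$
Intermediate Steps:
$m = 3$
$u = 12$ ($u = 3 \cdot 4 = 12$)
$V{\left(I,U \right)} = - \frac{3}{2} + \frac{3}{U}$ ($V{\left(I,U \right)} = \frac{3}{U} - \frac{3}{2} = - \frac{3}{2} + \frac{3}{U}$)
$f{\left(W \right)} = - \frac{5}{4}$ ($f{\left(W \right)} = - \frac{3}{2} + \frac{3}{12} = - \frac{3}{2} + 3 \cdot \frac{1}{12} = - \frac{3}{2} + \frac{1}{4} = - \frac{5}{4}$)
$- 8 f{\left(-1 \right)} 1^{2} = \left(-8\right) \left(- \frac{5}{4}\right) 1^{2} = 10 \cdot 1 = 10$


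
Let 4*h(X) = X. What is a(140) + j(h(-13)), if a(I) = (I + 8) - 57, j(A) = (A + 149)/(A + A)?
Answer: 1783/26 ≈ 68.577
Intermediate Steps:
h(X) = X/4
j(A) = (149 + A)/(2*A) (j(A) = (149 + A)/((2*A)) = (149 + A)*(1/(2*A)) = (149 + A)/(2*A))
a(I) = -49 + I (a(I) = (8 + I) - 57 = -49 + I)
a(140) + j(h(-13)) = (-49 + 140) + (149 + (¼)*(-13))/(2*(((¼)*(-13)))) = 91 + (149 - 13/4)/(2*(-13/4)) = 91 + (½)*(-4/13)*(583/4) = 91 - 583/26 = 1783/26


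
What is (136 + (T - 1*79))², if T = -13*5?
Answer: 64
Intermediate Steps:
T = -65
(136 + (T - 1*79))² = (136 + (-65 - 1*79))² = (136 + (-65 - 79))² = (136 - 144)² = (-8)² = 64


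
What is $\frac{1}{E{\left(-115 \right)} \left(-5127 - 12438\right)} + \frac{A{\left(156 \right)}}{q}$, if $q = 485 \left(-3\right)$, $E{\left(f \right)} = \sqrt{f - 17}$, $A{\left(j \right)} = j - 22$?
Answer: $- \frac{134}{1455} + \frac{i \sqrt{33}}{1159290} \approx -0.092096 + 4.9552 \cdot 10^{-6} i$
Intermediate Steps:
$A{\left(j \right)} = -22 + j$
$E{\left(f \right)} = \sqrt{-17 + f}$
$q = -1455$
$\frac{1}{E{\left(-115 \right)} \left(-5127 - 12438\right)} + \frac{A{\left(156 \right)}}{q} = \frac{1}{\sqrt{-17 - 115} \left(-5127 - 12438\right)} + \frac{-22 + 156}{-1455} = \frac{1}{\sqrt{-132} \left(-17565\right)} + 134 \left(- \frac{1}{1455}\right) = \frac{1}{2 i \sqrt{33}} \left(- \frac{1}{17565}\right) - \frac{134}{1455} = - \frac{i \sqrt{33}}{66} \left(- \frac{1}{17565}\right) - \frac{134}{1455} = \frac{i \sqrt{33}}{1159290} - \frac{134}{1455} = - \frac{134}{1455} + \frac{i \sqrt{33}}{1159290}$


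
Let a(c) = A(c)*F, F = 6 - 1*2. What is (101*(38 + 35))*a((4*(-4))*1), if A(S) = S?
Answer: -471872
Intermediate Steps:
F = 4 (F = 6 - 2 = 4)
a(c) = 4*c (a(c) = c*4 = 4*c)
(101*(38 + 35))*a((4*(-4))*1) = (101*(38 + 35))*(4*((4*(-4))*1)) = (101*73)*(4*(-16*1)) = 7373*(4*(-16)) = 7373*(-64) = -471872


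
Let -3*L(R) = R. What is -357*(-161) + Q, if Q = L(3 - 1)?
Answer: 172429/3 ≈ 57476.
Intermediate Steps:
L(R) = -R/3
Q = -2/3 (Q = -(3 - 1)/3 = -1/3*2 = -2/3 ≈ -0.66667)
-357*(-161) + Q = -357*(-161) - 2/3 = 57477 - 2/3 = 172429/3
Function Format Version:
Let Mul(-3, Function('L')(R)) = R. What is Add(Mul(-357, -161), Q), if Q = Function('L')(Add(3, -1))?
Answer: Rational(172429, 3) ≈ 57476.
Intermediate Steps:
Function('L')(R) = Mul(Rational(-1, 3), R)
Q = Rational(-2, 3) (Q = Mul(Rational(-1, 3), Add(3, -1)) = Mul(Rational(-1, 3), 2) = Rational(-2, 3) ≈ -0.66667)
Add(Mul(-357, -161), Q) = Add(Mul(-357, -161), Rational(-2, 3)) = Add(57477, Rational(-2, 3)) = Rational(172429, 3)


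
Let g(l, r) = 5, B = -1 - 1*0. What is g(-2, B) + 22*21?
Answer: 467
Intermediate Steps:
B = -1 (B = -1 + 0 = -1)
g(-2, B) + 22*21 = 5 + 22*21 = 5 + 462 = 467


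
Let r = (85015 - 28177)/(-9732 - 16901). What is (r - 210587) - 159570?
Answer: -9858448219/26633 ≈ -3.7016e+5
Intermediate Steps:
r = -56838/26633 (r = 56838/(-26633) = 56838*(-1/26633) = -56838/26633 ≈ -2.1341)
(r - 210587) - 159570 = (-56838/26633 - 210587) - 159570 = -5608620409/26633 - 159570 = -9858448219/26633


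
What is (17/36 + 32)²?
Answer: 1366561/1296 ≈ 1054.4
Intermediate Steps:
(17/36 + 32)² = (1169/36)² = 1366561/1296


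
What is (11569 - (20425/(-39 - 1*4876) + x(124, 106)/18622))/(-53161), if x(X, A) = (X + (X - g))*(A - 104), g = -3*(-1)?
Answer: -105925531297/486567375793 ≈ -0.21770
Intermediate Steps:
g = 3
x(X, A) = (-104 + A)*(-3 + 2*X) (x(X, A) = (X + (X - 1*3))*(A - 104) = (X + (X - 3))*(-104 + A) = (X + (-3 + X))*(-104 + A) = (-3 + 2*X)*(-104 + A) = (-104 + A)*(-3 + 2*X))
(11569 - (20425/(-39 - 1*4876) + x(124, 106)/18622))/(-53161) = (11569 - (20425/(-39 - 1*4876) + (312 - 208*124 - 3*106 + 2*106*124)/18622))/(-53161) = (11569 - (20425/(-39 - 4876) + (312 - 25792 - 318 + 26288)*(1/18622)))*(-1/53161) = (11569 - (20425/(-4915) + 490*(1/18622)))*(-1/53161) = (11569 - (20425*(-1/4915) + 245/9311))*(-1/53161) = (11569 - (-4085/983 + 245/9311))*(-1/53161) = (11569 - 1*(-37794600/9152713))*(-1/53161) = (11569 + 37794600/9152713)*(-1/53161) = (105925531297/9152713)*(-1/53161) = -105925531297/486567375793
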